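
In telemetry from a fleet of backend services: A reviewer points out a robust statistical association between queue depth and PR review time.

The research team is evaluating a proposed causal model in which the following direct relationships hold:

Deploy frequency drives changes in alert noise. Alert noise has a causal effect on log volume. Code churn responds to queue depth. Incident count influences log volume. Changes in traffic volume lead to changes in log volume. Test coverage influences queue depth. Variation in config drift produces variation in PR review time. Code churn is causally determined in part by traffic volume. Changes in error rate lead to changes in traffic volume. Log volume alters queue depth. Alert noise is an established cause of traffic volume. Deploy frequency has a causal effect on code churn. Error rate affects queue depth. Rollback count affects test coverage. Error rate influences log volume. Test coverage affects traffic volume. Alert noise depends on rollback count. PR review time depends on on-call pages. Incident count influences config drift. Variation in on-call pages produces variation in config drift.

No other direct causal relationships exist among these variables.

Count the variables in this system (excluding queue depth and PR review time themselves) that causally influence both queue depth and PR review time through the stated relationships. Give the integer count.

1

The common causes are: incident count (to queue depth via incident count → log volume → queue depth; to PR review time via incident count → config drift → PR review time).
Every other variable lacks a causal path to at least one of queue depth and PR review time.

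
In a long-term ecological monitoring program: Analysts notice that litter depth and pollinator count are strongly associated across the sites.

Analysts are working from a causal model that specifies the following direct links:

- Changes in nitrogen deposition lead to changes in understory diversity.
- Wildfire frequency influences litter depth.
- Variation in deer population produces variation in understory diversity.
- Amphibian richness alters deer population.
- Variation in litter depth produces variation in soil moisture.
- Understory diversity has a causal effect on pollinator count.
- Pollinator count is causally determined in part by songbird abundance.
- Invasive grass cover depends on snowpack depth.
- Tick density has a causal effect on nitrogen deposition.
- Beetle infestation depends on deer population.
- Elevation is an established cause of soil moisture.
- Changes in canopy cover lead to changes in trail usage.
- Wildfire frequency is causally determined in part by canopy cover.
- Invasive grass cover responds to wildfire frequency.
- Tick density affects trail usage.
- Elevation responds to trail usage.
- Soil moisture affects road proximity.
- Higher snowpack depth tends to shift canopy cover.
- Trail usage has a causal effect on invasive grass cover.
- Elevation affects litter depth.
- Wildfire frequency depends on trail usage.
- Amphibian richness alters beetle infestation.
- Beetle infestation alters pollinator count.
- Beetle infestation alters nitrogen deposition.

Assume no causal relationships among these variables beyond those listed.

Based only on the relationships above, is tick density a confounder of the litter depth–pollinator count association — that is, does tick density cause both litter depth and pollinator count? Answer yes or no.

Tick density has a causal path to litter depth (tick density → trail usage → wildfire frequency → litter depth) and to pollinator count (tick density → nitrogen deposition → understory diversity → pollinator count), so it is a common cause of both — a confounder.

yes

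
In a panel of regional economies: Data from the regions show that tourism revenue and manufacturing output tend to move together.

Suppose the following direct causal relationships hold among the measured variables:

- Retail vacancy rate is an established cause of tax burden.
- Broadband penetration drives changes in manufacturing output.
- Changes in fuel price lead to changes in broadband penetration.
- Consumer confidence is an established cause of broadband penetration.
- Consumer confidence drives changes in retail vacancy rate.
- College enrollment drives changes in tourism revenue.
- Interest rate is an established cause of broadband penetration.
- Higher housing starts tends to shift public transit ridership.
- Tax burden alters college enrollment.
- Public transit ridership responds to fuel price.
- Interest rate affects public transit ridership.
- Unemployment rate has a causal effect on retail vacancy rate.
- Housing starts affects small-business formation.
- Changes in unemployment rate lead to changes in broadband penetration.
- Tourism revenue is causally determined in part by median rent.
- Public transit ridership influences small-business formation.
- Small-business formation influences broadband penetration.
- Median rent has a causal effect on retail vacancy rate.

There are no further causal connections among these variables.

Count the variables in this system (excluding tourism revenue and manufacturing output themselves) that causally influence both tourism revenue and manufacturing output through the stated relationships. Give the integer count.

2

The common causes are: consumer confidence (to tourism revenue via consumer confidence → retail vacancy rate → tax burden → college enrollment → tourism revenue; to manufacturing output via consumer confidence → broadband penetration → manufacturing output); unemployment rate (to tourism revenue via unemployment rate → retail vacancy rate → tax burden → college enrollment → tourism revenue; to manufacturing output via unemployment rate → broadband penetration → manufacturing output).
Every other variable lacks a causal path to at least one of tourism revenue and manufacturing output.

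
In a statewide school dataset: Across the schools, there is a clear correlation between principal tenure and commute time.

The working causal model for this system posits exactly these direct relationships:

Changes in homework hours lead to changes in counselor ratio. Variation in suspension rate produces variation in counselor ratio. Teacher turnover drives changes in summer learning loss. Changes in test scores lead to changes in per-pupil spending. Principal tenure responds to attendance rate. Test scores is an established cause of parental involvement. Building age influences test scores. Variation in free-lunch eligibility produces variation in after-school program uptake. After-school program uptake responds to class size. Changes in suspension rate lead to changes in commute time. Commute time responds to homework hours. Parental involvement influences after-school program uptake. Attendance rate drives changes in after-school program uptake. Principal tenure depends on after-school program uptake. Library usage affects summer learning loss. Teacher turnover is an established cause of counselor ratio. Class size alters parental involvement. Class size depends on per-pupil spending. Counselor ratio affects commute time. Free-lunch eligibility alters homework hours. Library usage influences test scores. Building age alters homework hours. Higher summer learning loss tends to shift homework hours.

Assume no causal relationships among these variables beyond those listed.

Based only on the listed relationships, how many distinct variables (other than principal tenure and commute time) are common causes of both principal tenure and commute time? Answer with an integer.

3

The common causes are: building age (to principal tenure via building age → test scores → parental involvement → after-school program uptake → principal tenure; to commute time via building age → homework hours → commute time); free-lunch eligibility (to principal tenure via free-lunch eligibility → after-school program uptake → principal tenure; to commute time via free-lunch eligibility → homework hours → commute time); library usage (to principal tenure via library usage → test scores → parental involvement → after-school program uptake → principal tenure; to commute time via library usage → summer learning loss → homework hours → commute time).
Every other variable lacks a causal path to at least one of principal tenure and commute time.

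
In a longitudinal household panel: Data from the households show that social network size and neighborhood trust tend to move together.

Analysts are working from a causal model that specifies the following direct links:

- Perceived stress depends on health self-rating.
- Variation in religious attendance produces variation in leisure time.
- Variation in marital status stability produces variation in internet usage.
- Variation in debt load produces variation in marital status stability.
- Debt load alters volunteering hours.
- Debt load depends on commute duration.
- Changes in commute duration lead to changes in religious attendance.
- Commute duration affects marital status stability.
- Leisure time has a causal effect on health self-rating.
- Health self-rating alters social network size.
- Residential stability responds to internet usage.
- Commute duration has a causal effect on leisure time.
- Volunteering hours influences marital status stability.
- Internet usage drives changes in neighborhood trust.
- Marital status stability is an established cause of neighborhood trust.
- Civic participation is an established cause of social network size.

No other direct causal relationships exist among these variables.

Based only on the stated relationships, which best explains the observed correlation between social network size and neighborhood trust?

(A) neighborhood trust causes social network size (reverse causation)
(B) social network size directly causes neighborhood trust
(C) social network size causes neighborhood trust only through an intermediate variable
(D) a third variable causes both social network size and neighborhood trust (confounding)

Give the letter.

D

Commute duration causes social network size (commute duration → leisure time → health self-rating → social network size) and neighborhood trust (commute duration → marital status stability → neighborhood trust) — a common cause creating the correlation.
There is no stated path from social network size to neighborhood trust or from neighborhood trust to social network size, so neither direct nor reverse causation applies.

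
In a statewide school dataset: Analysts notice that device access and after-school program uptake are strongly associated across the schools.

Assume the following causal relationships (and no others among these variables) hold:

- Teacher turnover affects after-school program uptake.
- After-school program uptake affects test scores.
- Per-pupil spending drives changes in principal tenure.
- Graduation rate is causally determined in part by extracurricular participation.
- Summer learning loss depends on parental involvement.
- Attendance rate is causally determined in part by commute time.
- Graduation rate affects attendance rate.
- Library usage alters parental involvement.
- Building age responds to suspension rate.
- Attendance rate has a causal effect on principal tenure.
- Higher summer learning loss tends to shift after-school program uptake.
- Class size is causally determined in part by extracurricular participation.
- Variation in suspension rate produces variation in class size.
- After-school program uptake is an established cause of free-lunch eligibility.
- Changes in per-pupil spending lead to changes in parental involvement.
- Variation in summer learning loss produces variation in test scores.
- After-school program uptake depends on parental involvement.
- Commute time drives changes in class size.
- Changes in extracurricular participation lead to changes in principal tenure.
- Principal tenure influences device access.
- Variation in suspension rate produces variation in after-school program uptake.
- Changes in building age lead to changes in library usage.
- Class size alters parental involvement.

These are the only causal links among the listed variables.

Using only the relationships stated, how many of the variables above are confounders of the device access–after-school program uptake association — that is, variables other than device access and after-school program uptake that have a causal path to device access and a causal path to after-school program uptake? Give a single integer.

The common causes are: commute time (to device access via commute time → attendance rate → principal tenure → device access; to after-school program uptake via commute time → class size → parental involvement → after-school program uptake); extracurricular participation (to device access via extracurricular participation → principal tenure → device access; to after-school program uptake via extracurricular participation → class size → parental involvement → after-school program uptake); per-pupil spending (to device access via per-pupil spending → principal tenure → device access; to after-school program uptake via per-pupil spending → parental involvement → after-school program uptake).
Every other variable lacks a causal path to at least one of device access and after-school program uptake.

3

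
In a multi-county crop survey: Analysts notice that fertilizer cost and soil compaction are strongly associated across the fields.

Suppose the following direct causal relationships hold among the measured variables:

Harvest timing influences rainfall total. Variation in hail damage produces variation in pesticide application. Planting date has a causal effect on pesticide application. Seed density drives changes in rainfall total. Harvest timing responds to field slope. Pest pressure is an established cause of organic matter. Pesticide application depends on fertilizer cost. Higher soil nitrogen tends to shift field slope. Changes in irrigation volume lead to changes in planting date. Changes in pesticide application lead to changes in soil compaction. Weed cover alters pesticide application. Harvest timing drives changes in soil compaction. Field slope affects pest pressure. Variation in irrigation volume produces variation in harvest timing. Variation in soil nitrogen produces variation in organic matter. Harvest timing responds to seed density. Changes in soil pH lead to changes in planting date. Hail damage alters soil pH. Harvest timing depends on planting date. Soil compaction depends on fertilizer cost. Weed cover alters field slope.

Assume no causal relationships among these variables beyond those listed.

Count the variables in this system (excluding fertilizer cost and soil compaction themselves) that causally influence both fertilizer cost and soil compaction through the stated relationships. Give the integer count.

No listed variable has a causal path to both fertilizer cost and soil compaction, so there are no common causes.

0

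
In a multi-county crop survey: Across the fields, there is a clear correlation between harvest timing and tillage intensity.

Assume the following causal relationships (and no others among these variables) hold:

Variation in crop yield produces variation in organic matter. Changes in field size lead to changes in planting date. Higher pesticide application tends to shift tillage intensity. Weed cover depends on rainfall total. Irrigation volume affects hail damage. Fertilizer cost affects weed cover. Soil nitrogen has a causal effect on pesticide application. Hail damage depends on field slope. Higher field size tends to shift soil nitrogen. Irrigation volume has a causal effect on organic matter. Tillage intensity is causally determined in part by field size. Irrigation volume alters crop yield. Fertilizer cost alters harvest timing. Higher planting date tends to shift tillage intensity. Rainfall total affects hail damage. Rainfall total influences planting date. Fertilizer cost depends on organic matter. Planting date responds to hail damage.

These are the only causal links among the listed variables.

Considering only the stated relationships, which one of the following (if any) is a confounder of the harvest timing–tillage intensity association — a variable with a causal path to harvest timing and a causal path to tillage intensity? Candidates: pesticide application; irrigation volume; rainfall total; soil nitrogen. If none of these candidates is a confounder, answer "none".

Irrigation volume causes harvest timing (irrigation volume → organic matter → fertilizer cost → harvest timing) and also causes tillage intensity (irrigation volume → hail damage → planting date → tillage intensity); it is a common cause of both.
Each of the other candidates lacks a causal path to at least one of harvest timing and tillage intensity, so they do not confound the relationship.

irrigation volume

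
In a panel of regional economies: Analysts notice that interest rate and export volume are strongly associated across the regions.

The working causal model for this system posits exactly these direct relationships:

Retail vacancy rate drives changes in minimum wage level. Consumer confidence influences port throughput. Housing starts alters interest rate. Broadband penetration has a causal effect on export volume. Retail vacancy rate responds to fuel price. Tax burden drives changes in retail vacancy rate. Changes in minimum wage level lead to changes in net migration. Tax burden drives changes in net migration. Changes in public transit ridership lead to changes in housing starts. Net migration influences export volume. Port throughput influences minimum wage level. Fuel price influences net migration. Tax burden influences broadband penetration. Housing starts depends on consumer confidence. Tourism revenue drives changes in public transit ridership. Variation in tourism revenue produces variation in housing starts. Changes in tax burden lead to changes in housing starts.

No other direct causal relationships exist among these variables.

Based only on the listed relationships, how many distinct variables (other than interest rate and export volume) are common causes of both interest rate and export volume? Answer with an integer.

2

The common causes are: consumer confidence (to interest rate via consumer confidence → housing starts → interest rate; to export volume via consumer confidence → port throughput → minimum wage level → net migration → export volume); tax burden (to interest rate via tax burden → housing starts → interest rate; to export volume via tax burden → net migration → export volume).
Every other variable lacks a causal path to at least one of interest rate and export volume.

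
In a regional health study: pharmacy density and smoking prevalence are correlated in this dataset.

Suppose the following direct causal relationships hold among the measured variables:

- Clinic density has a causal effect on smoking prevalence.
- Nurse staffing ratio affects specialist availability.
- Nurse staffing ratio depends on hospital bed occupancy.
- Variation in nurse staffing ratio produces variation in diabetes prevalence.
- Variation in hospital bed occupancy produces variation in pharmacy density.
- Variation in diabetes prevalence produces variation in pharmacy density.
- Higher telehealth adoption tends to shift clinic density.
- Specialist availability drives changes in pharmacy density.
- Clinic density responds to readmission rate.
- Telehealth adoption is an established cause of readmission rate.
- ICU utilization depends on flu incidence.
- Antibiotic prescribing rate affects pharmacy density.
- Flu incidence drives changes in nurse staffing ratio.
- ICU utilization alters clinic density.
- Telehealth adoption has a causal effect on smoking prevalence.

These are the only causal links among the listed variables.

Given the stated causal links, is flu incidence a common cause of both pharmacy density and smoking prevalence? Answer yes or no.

yes

Flu incidence has a causal path to pharmacy density (flu incidence → nurse staffing ratio → specialist availability → pharmacy density) and to smoking prevalence (flu incidence → ICU utilization → clinic density → smoking prevalence), so it is a common cause of both — a confounder.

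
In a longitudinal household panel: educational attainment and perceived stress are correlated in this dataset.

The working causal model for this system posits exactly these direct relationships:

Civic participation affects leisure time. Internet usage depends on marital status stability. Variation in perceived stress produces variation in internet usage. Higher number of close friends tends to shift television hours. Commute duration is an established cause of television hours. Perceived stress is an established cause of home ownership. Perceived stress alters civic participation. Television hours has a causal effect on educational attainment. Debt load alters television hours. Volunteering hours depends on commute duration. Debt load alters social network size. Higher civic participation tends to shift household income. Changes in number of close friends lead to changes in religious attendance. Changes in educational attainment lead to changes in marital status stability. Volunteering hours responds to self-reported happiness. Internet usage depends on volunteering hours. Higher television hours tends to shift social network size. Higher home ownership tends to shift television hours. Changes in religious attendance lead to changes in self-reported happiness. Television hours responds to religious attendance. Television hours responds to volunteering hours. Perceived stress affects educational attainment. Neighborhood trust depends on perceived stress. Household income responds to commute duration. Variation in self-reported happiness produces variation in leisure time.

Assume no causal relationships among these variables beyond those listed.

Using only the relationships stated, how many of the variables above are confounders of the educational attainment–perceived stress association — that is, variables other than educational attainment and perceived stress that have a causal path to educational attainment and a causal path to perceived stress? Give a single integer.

0

No listed variable has a causal path to both educational attainment and perceived stress, so there are no common causes.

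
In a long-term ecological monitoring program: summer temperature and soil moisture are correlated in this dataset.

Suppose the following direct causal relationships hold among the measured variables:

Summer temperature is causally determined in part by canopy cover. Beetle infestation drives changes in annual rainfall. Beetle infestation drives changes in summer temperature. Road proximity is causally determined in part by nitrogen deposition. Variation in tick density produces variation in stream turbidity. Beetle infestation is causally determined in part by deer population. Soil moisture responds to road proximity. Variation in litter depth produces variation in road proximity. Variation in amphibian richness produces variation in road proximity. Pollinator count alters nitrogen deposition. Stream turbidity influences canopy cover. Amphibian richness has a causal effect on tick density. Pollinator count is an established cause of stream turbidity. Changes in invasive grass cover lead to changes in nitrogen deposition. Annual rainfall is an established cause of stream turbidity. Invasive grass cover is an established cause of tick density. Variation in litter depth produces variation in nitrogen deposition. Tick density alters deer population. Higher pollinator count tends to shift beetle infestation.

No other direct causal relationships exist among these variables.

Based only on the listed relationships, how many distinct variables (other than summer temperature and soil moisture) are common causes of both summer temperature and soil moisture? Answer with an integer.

3

The common causes are: amphibian richness (to summer temperature via amphibian richness → tick density → deer population → beetle infestation → summer temperature; to soil moisture via amphibian richness → road proximity → soil moisture); invasive grass cover (to summer temperature via invasive grass cover → tick density → deer population → beetle infestation → summer temperature; to soil moisture via invasive grass cover → nitrogen deposition → road proximity → soil moisture); pollinator count (to summer temperature via pollinator count → beetle infestation → summer temperature; to soil moisture via pollinator count → nitrogen deposition → road proximity → soil moisture).
Every other variable lacks a causal path to at least one of summer temperature and soil moisture.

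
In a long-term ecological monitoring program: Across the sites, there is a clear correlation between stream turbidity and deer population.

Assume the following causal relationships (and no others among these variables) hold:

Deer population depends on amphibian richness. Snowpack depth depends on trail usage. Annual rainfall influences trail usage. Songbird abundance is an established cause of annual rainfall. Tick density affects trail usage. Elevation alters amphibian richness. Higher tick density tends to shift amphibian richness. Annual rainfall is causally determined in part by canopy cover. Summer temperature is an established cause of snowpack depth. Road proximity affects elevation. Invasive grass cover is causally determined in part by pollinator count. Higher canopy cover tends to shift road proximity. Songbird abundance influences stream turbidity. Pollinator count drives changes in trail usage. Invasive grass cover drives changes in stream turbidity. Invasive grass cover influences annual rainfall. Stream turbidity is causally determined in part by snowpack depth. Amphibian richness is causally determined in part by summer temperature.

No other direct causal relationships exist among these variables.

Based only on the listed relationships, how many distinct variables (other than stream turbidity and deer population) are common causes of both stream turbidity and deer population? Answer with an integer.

3

The common causes are: canopy cover (to stream turbidity via canopy cover → annual rainfall → trail usage → snowpack depth → stream turbidity; to deer population via canopy cover → road proximity → elevation → amphibian richness → deer population); summer temperature (to stream turbidity via summer temperature → snowpack depth → stream turbidity; to deer population via summer temperature → amphibian richness → deer population); tick density (to stream turbidity via tick density → trail usage → snowpack depth → stream turbidity; to deer population via tick density → amphibian richness → deer population).
Every other variable lacks a causal path to at least one of stream turbidity and deer population.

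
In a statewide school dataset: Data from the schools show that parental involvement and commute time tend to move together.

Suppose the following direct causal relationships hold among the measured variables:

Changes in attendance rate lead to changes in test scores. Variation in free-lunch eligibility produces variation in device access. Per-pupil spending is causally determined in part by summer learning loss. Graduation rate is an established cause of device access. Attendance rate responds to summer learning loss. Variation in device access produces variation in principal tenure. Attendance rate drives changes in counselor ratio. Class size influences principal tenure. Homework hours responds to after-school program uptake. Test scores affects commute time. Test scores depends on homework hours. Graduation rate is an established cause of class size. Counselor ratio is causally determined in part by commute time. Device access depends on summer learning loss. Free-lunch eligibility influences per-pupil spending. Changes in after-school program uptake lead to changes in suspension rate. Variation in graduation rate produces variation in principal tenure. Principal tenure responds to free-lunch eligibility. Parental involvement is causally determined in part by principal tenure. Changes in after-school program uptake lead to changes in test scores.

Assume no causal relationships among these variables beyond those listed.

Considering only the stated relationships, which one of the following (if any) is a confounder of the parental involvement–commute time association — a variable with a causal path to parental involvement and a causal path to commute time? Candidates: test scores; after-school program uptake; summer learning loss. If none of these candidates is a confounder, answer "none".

Summer learning loss causes parental involvement (summer learning loss → device access → principal tenure → parental involvement) and also causes commute time (summer learning loss → attendance rate → test scores → commute time); it is a common cause of both.
Each of the other candidates lacks a causal path to at least one of parental involvement and commute time, so they do not confound the relationship.

summer learning loss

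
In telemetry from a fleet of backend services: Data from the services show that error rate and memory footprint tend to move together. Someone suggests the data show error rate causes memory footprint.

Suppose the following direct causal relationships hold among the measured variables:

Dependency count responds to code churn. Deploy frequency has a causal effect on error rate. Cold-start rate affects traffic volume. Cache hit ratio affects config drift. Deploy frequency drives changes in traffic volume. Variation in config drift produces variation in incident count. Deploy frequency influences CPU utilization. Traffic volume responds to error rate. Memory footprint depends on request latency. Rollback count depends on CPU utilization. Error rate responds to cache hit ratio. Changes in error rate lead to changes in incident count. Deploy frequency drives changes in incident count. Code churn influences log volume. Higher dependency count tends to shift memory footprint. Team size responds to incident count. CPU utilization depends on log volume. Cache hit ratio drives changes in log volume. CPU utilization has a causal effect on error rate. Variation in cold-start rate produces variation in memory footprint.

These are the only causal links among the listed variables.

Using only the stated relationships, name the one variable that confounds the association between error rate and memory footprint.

code churn

Code churn has a causal path to error rate (code churn → log volume → CPU utilization → error rate) and a separate causal path to memory footprint (code churn → dependency count → memory footprint), so it is a common cause of both.
No stated relationship gives error rate a causal route to memory footprint, so the correlation is explained by the shared upstream cause rather than a direct effect.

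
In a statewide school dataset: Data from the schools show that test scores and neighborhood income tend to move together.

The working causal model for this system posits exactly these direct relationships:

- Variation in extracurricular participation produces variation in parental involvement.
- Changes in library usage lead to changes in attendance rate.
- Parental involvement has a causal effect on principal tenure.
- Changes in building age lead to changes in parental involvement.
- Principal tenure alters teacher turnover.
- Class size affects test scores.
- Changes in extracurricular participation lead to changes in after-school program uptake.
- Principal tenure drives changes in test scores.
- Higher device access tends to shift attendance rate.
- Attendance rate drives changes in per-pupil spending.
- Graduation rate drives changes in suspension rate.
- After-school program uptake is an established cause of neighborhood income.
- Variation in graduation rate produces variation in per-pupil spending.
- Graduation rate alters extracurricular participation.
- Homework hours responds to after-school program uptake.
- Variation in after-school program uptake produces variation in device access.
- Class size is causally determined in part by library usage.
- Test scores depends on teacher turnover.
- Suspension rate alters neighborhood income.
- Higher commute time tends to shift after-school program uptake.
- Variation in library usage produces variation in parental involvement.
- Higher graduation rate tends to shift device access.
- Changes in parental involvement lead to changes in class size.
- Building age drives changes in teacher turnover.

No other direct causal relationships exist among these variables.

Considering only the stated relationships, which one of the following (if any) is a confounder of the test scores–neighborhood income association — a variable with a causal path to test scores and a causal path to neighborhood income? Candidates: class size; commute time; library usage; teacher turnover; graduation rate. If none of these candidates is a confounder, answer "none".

Graduation rate causes test scores (graduation rate → extracurricular participation → parental involvement → class size → test scores) and also causes neighborhood income (graduation rate → suspension rate → neighborhood income); it is a common cause of both.
Each of the other candidates lacks a causal path to at least one of test scores and neighborhood income, so they do not confound the relationship.

graduation rate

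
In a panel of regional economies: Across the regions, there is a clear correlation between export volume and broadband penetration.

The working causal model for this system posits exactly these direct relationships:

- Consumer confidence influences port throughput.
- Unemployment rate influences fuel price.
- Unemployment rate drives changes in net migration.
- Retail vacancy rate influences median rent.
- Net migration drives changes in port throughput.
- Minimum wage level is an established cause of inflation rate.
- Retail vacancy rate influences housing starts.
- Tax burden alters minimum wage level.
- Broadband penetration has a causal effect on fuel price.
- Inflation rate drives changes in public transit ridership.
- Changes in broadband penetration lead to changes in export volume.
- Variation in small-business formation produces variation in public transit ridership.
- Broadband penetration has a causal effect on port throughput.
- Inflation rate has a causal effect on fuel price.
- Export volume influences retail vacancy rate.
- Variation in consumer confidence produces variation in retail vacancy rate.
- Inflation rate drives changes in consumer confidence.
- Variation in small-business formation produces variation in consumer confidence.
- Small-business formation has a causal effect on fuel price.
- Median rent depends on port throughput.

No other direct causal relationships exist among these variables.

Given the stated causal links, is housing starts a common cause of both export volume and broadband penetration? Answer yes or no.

Housing starts has no stated causal path to either export volume or broadband penetration. A confounder must cause both variables, so housing starts does not qualify.

no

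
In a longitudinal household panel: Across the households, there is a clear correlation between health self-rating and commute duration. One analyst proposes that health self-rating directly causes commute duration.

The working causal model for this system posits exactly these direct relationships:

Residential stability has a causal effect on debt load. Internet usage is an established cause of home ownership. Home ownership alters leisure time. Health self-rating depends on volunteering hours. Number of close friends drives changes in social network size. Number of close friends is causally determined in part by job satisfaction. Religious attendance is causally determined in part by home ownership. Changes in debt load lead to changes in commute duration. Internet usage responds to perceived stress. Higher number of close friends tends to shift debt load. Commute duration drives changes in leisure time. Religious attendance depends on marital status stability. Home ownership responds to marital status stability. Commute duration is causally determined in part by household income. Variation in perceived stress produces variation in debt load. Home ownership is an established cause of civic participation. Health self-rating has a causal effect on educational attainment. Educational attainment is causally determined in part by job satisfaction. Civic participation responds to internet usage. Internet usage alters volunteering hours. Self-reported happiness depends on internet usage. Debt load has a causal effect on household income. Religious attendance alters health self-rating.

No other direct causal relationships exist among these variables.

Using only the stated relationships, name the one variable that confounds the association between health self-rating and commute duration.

Perceived stress has a causal path to health self-rating (perceived stress → internet usage → volunteering hours → health self-rating) and a separate causal path to commute duration (perceived stress → debt load → commute duration), so it is a common cause of both.
No stated relationship gives health self-rating a causal route to commute duration, so the correlation is explained by the shared upstream cause rather than a direct effect.

perceived stress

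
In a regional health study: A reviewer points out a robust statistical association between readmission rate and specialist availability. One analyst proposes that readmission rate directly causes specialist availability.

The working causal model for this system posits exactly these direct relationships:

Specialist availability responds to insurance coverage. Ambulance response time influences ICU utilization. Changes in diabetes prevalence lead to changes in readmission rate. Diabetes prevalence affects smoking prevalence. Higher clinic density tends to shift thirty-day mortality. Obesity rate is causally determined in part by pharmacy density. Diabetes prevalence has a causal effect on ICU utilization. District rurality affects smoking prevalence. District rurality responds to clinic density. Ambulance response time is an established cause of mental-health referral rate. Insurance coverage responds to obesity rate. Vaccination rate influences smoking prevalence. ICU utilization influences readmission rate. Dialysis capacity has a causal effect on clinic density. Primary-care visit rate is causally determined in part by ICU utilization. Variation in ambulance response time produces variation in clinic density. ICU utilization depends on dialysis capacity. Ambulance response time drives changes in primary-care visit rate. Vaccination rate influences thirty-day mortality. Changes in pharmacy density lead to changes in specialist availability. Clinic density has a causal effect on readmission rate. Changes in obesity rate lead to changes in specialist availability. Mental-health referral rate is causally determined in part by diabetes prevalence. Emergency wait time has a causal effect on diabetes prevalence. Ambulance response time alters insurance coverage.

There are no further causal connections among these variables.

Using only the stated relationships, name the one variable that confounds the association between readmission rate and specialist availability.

Ambulance response time has a causal path to readmission rate (ambulance response time → clinic density → readmission rate) and a separate causal path to specialist availability (ambulance response time → insurance coverage → specialist availability), so it is a common cause of both.
No stated relationship gives readmission rate a causal route to specialist availability, so the correlation is explained by the shared upstream cause rather than a direct effect.

ambulance response time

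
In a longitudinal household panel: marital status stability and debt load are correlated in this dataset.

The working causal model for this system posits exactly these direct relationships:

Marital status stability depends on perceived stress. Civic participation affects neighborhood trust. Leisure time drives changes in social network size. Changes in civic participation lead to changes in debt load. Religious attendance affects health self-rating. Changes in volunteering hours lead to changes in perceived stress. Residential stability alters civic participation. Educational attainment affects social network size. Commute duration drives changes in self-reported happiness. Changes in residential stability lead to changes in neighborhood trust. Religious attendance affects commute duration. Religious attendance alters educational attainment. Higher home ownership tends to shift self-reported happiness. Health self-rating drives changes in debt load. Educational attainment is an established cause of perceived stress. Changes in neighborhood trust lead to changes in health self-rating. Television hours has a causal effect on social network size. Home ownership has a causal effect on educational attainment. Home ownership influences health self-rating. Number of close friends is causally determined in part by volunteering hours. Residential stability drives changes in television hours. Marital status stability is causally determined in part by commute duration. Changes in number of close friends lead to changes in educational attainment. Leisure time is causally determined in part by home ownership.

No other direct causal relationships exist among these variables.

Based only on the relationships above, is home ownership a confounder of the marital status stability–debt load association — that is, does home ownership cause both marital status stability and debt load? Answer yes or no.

yes

Home ownership has a causal path to marital status stability (home ownership → educational attainment → perceived stress → marital status stability) and to debt load (home ownership → health self-rating → debt load), so it is a common cause of both — a confounder.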